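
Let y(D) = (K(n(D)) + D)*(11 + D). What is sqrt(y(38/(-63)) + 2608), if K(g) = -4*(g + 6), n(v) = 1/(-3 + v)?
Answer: sqrt(483430217218)/14301 ≈ 48.618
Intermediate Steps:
K(g) = -24 - 4*g (K(g) = -4*(6 + g) = -24 - 4*g)
y(D) = (11 + D)*(-24 + D - 4/(-3 + D)) (y(D) = ((-24 - 4/(-3 + D)) + D)*(11 + D) = (-24 + D - 4/(-3 + D))*(11 + D) = (11 + D)*(-24 + D - 4/(-3 + D)))
sqrt(y(38/(-63)) + 2608) = sqrt((748 + (38/(-63))**3 - 8702/(-63) - 16*(38/(-63))**2)/(-3 + 38/(-63)) + 2608) = sqrt((748 + (38*(-1/63))**3 - 8702*(-1)/63 - 16*(38*(-1/63))**2)/(-3 + 38*(-1/63)) + 2608) = sqrt((748 + (-38/63)**3 - 229*(-38/63) - 16*(-38/63)**2)/(-3 - 38/63) + 2608) = sqrt((748 - 54872/250047 + 8702/63 - 16*1444/3969)/(-227/63) + 2608) = sqrt(-63*(748 - 54872/250047 + 8702/63 - 23104/3969)/227 + 2608) = sqrt(-63/227*220062970/250047 + 2608) = sqrt(-220062970/900963 + 2608) = sqrt(2129648534/900963) = sqrt(483430217218)/14301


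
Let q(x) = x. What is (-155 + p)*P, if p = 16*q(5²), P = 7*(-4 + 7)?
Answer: 5145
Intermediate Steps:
P = 21 (P = 7*3 = 21)
p = 400 (p = 16*5² = 16*25 = 400)
(-155 + p)*P = (-155 + 400)*21 = 245*21 = 5145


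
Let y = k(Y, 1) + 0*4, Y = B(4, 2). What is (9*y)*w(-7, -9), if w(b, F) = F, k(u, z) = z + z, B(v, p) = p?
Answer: -162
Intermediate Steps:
Y = 2
k(u, z) = 2*z
y = 2 (y = 2*1 + 0*4 = 2 + 0 = 2)
(9*y)*w(-7, -9) = (9*2)*(-9) = 18*(-9) = -162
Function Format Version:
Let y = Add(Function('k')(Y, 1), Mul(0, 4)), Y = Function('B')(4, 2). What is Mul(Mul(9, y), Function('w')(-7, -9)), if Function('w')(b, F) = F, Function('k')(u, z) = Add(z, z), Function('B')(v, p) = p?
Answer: -162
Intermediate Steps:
Y = 2
Function('k')(u, z) = Mul(2, z)
y = 2 (y = Add(Mul(2, 1), Mul(0, 4)) = Add(2, 0) = 2)
Mul(Mul(9, y), Function('w')(-7, -9)) = Mul(Mul(9, 2), -9) = Mul(18, -9) = -162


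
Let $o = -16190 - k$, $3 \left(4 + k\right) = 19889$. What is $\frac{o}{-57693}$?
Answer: $\frac{68447}{173079} \approx 0.39547$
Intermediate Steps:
$k = \frac{19877}{3}$ ($k = -4 + \frac{1}{3} \cdot 19889 = -4 + \frac{19889}{3} = \frac{19877}{3} \approx 6625.7$)
$o = - \frac{68447}{3}$ ($o = -16190 - \frac{19877}{3} = - \frac{68447}{3} \approx -22816.0$)
$\frac{o}{-57693} = - \frac{68447}{3 \left(-57693\right)} = \left(- \frac{68447}{3}\right) \left(- \frac{1}{57693}\right) = \frac{68447}{173079}$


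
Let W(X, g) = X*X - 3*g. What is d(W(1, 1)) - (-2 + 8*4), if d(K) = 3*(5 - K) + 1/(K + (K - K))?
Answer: -19/2 ≈ -9.5000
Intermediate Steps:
W(X, g) = X**2 - 3*g
d(K) = 15 + 1/K - 3*K (d(K) = (15 - 3*K) + 1/(K + 0) = (15 - 3*K) + 1/K = 15 + 1/K - 3*K)
d(W(1, 1)) - (-2 + 8*4) = (15 + 1/(1**2 - 3*1) - 3*(1**2 - 3*1)) - (-2 + 8*4) = (15 + 1/(1 - 3) - 3*(1 - 3)) - (-2 + 32) = (15 + 1/(-2) - 3*(-2)) - 1*30 = (15 - 1/2 + 6) - 30 = 41/2 - 30 = -19/2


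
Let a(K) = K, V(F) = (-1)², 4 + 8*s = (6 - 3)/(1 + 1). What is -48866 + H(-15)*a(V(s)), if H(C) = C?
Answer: -48881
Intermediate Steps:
s = -5/16 (s = -½ + ((6 - 3)/(1 + 1))/8 = -½ + (3/2)/8 = -½ + (3*(½))/8 = -½ + (⅛)*(3/2) = -½ + 3/16 = -5/16 ≈ -0.31250)
V(F) = 1
-48866 + H(-15)*a(V(s)) = -48866 - 15*1 = -48866 - 15 = -48881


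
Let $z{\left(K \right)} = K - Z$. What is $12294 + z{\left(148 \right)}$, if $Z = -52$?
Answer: $12494$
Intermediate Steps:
$z{\left(K \right)} = 52 + K$ ($z{\left(K \right)} = K - -52 = K + 52 = 52 + K$)
$12294 + z{\left(148 \right)} = 12294 + \left(52 + 148\right) = 12294 + 200 = 12494$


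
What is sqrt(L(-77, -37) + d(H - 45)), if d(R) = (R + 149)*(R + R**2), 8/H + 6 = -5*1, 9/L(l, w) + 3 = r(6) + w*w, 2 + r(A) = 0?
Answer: sqrt(11887416980373)/7502 ≈ 459.59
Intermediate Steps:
r(A) = -2 (r(A) = -2 + 0 = -2)
L(l, w) = 9/(-5 + w**2) (L(l, w) = 9/(-3 + (-2 + w*w)) = 9/(-3 + (-2 + w**2)) = 9/(-5 + w**2))
H = -8/11 (H = 8/(-6 - 5*1) = 8/(-6 - 5) = 8/(-11) = 8*(-1/11) = -8/11 ≈ -0.72727)
d(R) = (149 + R)*(R + R**2)
sqrt(L(-77, -37) + d(H - 45)) = sqrt(9/(-5 + (-37)**2) + (-8/11 - 45)*(149 + (-8/11 - 45)**2 + 150*(-8/11 - 45))) = sqrt(9/(-5 + 1369) - 503*(149 + (-503/11)**2 + 150*(-503/11))/11) = sqrt(9/1364 - 503*(149 + 253009/121 - 75450/11)/11) = sqrt(9*(1/1364) - 503/11*(-558912/121)) = sqrt(9/1364 + 281132736/1331) = sqrt(34860460353/165044) = sqrt(11887416980373)/7502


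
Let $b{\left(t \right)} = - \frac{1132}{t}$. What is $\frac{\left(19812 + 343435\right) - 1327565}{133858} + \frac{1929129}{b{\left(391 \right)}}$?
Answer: $- \frac{50484383666819}{75763628} \approx -6.6634 \cdot 10^{5}$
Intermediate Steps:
$\frac{\left(19812 + 343435\right) - 1327565}{133858} + \frac{1929129}{b{\left(391 \right)}} = \frac{\left(19812 + 343435\right) - 1327565}{133858} + \frac{1929129}{\left(-1132\right) \frac{1}{391}} = \left(363247 - 1327565\right) \frac{1}{133858} + \frac{1929129}{\left(-1132\right) \frac{1}{391}} = \left(-964318\right) \frac{1}{133858} + \frac{1929129}{- \frac{1132}{391}} = - \frac{482159}{66929} + 1929129 \left(- \frac{391}{1132}\right) = - \frac{482159}{66929} - \frac{754289439}{1132} = - \frac{50484383666819}{75763628}$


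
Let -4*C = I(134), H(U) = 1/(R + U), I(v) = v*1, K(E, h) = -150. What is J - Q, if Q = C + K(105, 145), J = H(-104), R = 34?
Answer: 6422/35 ≈ 183.49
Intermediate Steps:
I(v) = v
H(U) = 1/(34 + U)
J = -1/70 (J = 1/(34 - 104) = 1/(-70) = -1/70 ≈ -0.014286)
C = -67/2 (C = -¼*134 = -67/2 ≈ -33.500)
Q = -367/2 (Q = -67/2 - 150 = -367/2 ≈ -183.50)
J - Q = -1/70 - 1*(-367/2) = -1/70 + 367/2 = 6422/35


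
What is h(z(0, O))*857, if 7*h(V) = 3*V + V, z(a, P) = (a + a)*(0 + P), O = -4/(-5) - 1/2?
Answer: 0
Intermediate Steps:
O = 3/10 (O = -4*(-⅕) - 1*½ = ⅘ - ½ = 3/10 ≈ 0.30000)
z(a, P) = 2*P*a (z(a, P) = (2*a)*P = 2*P*a)
h(V) = 4*V/7 (h(V) = (3*V + V)/7 = (4*V)/7 = 4*V/7)
h(z(0, O))*857 = (4*(2*(3/10)*0)/7)*857 = ((4/7)*0)*857 = 0*857 = 0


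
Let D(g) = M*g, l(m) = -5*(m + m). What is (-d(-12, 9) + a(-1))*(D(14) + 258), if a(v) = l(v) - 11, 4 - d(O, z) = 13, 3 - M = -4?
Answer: 2848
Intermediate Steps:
M = 7 (M = 3 - 1*(-4) = 3 + 4 = 7)
d(O, z) = -9 (d(O, z) = 4 - 1*13 = 4 - 13 = -9)
l(m) = -10*m
D(g) = 7*g
a(v) = -11 - 10*v (a(v) = -10*v - 11 = -11 - 10*v)
(-d(-12, 9) + a(-1))*(D(14) + 258) = (-1*(-9) + (-11 - 10*(-1)))*(7*14 + 258) = (9 + (-11 + 10))*(98 + 258) = (9 - 1)*356 = 8*356 = 2848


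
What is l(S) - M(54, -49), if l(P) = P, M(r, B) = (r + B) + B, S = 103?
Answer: 147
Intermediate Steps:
M(r, B) = r + 2*B (M(r, B) = (B + r) + B = r + 2*B)
l(S) - M(54, -49) = 103 - (54 + 2*(-49)) = 103 - (54 - 98) = 103 - 1*(-44) = 103 + 44 = 147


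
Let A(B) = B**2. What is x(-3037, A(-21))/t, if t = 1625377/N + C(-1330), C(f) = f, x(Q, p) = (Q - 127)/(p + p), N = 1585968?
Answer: 119476256/44261953323 ≈ 0.0026993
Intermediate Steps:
x(Q, p) = (-127 + Q)/(2*p) (x(Q, p) = (-127 + Q)/((2*p)) = (-127 + Q)*(1/(2*p)) = (-127 + Q)/(2*p))
t = -2107712063/1585968 (t = 1625377/1585968 - 1330 = -2107712063/1585968 ≈ -1329.0)
x(-3037, A(-21))/t = ((-127 - 3037)/(2*((-21)**2)))/(-2107712063/1585968) = ((1/2)*(-3164)/441)*(-1585968/2107712063) = ((1/2)*(1/441)*(-3164))*(-1585968/2107712063) = -226/63*(-1585968/2107712063) = 119476256/44261953323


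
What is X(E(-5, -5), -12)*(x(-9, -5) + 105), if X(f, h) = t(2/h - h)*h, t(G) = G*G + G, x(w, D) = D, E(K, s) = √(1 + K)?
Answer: -546700/3 ≈ -1.8223e+5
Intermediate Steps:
t(G) = G + G² (t(G) = G² + G = G + G²)
X(f, h) = h*(-h + 2/h)*(1 - h + 2/h) (X(f, h) = ((2/h - h)*(1 + (2/h - h)))*h = ((-h + 2/h)*(1 + (-h + 2/h)))*h = ((-h + 2/h)*(1 - h + 2/h))*h = h*(-h + 2/h)*(1 - h + 2/h))
X(E(-5, -5), -12)*(x(-9, -5) + 105) = ((-2 + (-12)²)*(-2 - 12*(-1 - 12))/(-12))*(-5 + 105) = -(-2 + 144)*(-2 - 12*(-13))/12*100 = -1/12*142*(-2 + 156)*100 = -1/12*142*154*100 = -5467/3*100 = -546700/3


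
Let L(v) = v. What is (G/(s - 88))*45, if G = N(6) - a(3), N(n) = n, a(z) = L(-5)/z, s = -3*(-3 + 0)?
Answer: -345/79 ≈ -4.3671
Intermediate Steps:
s = 9 (s = -3*(-3) = 9)
a(z) = -5/z
G = 23/3 (G = 6 - (-5)/3 = 6 - 1*(-5/3) = 6 + 5/3 = 23/3 ≈ 7.6667)
(G/(s - 88))*45 = ((23/3)/(9 - 88))*45 = ((23/3)/(-79))*45 = -1/79*23/3*45 = -23/237*45 = -345/79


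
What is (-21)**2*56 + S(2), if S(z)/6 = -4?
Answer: 24672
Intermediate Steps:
S(z) = -24 (S(z) = 6*(-4) = -24)
(-21)**2*56 + S(2) = (-21)**2*56 - 24 = 441*56 - 24 = 24696 - 24 = 24672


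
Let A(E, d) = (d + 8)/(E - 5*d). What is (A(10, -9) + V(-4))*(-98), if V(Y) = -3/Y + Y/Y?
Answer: -18669/110 ≈ -169.72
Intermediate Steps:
A(E, d) = (8 + d)/(E - 5*d)
V(Y) = 1 - 3/Y (V(Y) = -3/Y + 1 = 1 - 3/Y)
(A(10, -9) + V(-4))*(-98) = ((8 - 9)/(10 - 5*(-9)) + (-3 - 4)/(-4))*(-98) = (-1/(10 + 45) - ¼*(-7))*(-98) = (-1/55 + 7/4)*(-98) = (381/220)*(-98) = -18669/110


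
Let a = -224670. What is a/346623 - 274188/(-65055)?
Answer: 8935995586/2505506585 ≈ 3.5665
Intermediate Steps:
a/346623 - 274188/(-65055) = -224670/346623 - 274188/(-65055) = -224670*1/346623 - 274188*(-1/65055) = -74890/115541 + 91396/21685 = 8935995586/2505506585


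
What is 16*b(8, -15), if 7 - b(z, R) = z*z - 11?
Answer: -736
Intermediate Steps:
b(z, R) = 18 - z**2 (b(z, R) = 7 - (z*z - 11) = 7 - (z**2 - 11) = 7 - (-11 + z**2) = 7 + (11 - z**2) = 18 - z**2)
16*b(8, -15) = 16*(18 - 1*8**2) = 16*(18 - 1*64) = 16*(18 - 64) = 16*(-46) = -736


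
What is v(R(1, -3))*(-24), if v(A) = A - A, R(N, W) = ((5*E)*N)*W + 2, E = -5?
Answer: 0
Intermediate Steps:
R(N, W) = 2 - 25*N*W (R(N, W) = ((5*(-5))*N)*W + 2 = (-25*N)*W + 2 = -25*N*W + 2 = 2 - 25*N*W)
v(A) = 0
v(R(1, -3))*(-24) = 0*(-24) = 0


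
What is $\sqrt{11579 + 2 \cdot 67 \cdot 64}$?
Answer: $\sqrt{20155} \approx 141.97$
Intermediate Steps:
$\sqrt{11579 + 2 \cdot 67 \cdot 64} = \sqrt{11579 + 2 \cdot 4288} = \sqrt{11579 + 8576} = \sqrt{20155}$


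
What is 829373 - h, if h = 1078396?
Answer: -249023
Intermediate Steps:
829373 - h = 829373 - 1*1078396 = 829373 - 1078396 = -249023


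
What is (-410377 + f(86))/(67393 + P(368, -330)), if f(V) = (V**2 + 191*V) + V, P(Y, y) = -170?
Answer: -386469/67223 ≈ -5.7491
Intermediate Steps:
f(V) = V**2 + 192*V
(-410377 + f(86))/(67393 + P(368, -330)) = (-410377 + 86*(192 + 86))/(67393 - 170) = (-410377 + 86*278)/67223 = (-410377 + 23908)*(1/67223) = -386469*1/67223 = -386469/67223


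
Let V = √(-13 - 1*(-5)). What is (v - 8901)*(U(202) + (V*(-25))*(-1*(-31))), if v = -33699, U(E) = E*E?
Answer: -1738250400 + 66030000*I*√2 ≈ -1.7383e+9 + 9.338e+7*I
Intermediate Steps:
U(E) = E²
V = 2*I*√2 (V = √(-13 + 5) = √(-8) = 2*I*√2 ≈ 2.8284*I)
(v - 8901)*(U(202) + (V*(-25))*(-1*(-31))) = (-33699 - 8901)*(202² + ((2*I*√2)*(-25))*(-1*(-31))) = -42600*(40804 - 50*I*√2*31) = -42600*(40804 - 1550*I*√2) = -1738250400 + 66030000*I*√2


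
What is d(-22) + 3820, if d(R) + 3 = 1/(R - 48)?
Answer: 267189/70 ≈ 3817.0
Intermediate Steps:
d(R) = -3 + 1/(-48 + R) (d(R) = -3 + 1/(R - 48) = -3 + 1/(-48 + R))
d(-22) + 3820 = (145 - 3*(-22))/(-48 - 22) + 3820 = (145 + 66)/(-70) + 3820 = -1/70*211 + 3820 = -211/70 + 3820 = 267189/70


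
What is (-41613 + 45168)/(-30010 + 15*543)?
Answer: -711/4373 ≈ -0.16259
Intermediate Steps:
(-41613 + 45168)/(-30010 + 15*543) = 3555/(-30010 + 8145) = 3555/(-21865) = 3555*(-1/21865) = -711/4373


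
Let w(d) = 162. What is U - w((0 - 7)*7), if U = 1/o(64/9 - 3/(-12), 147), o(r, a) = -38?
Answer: -6157/38 ≈ -162.03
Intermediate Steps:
U = -1/38 (U = 1/(-38) = -1/38 ≈ -0.026316)
U - w((0 - 7)*7) = -1/38 - 1*162 = -1/38 - 162 = -6157/38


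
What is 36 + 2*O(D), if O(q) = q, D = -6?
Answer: 24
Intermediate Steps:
36 + 2*O(D) = 36 + 2*(-6) = 36 - 12 = 24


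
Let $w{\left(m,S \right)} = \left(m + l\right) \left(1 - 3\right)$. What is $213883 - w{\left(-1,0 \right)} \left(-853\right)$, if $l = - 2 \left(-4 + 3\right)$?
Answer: $212177$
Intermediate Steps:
$l = 2$ ($l = \left(-2\right) \left(-1\right) = 2$)
$w{\left(m,S \right)} = -4 - 2 m$ ($w{\left(m,S \right)} = \left(m + 2\right) \left(1 - 3\right) = \left(2 + m\right) \left(-2\right) = -4 - 2 m$)
$213883 - w{\left(-1,0 \right)} \left(-853\right) = 213883 - \left(-4 - -2\right) \left(-853\right) = 213883 - \left(-4 + 2\right) \left(-853\right) = 213883 - \left(-2\right) \left(-853\right) = 213883 - 1706 = 212177$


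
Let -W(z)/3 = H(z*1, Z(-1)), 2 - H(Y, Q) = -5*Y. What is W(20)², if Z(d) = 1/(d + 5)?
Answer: 93636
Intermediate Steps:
Z(d) = 1/(5 + d)
H(Y, Q) = 2 + 5*Y (H(Y, Q) = 2 - (-5)*Y = 2 + 5*Y)
W(z) = -6 - 15*z (W(z) = -3*(2 + 5*(z*1)) = -3*(2 + 5*z) = -6 - 15*z)
W(20)² = (-6 - 15*20)² = (-6 - 300)² = (-306)² = 93636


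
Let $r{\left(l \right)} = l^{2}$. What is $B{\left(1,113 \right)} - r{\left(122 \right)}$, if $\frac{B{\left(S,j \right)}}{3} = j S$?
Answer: $-14545$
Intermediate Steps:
$B{\left(S,j \right)} = 3 S j$ ($B{\left(S,j \right)} = 3 j S = 3 S j$)
$B{\left(1,113 \right)} - r{\left(122 \right)} = 3 \cdot 1 \cdot 113 - 122^{2} = 339 - 14884 = -14545$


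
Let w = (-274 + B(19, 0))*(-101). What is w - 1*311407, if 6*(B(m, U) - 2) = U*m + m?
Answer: -1705529/6 ≈ -2.8426e+5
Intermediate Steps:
B(m, U) = 2 + m/6 + U*m/6 (B(m, U) = 2 + (U*m + m)/6 = 2 + (m + U*m)/6 = 2 + (m/6 + U*m/6) = 2 + m/6 + U*m/6)
w = 162913/6 (w = (-274 + (2 + (1/6)*19 + (1/6)*0*19))*(-101) = (-274 + (2 + 19/6 + 0))*(-101) = (-274 + 31/6)*(-101) = -1613/6*(-101) = 162913/6 ≈ 27152.)
w - 1*311407 = 162913/6 - 1*311407 = 162913/6 - 311407 = -1705529/6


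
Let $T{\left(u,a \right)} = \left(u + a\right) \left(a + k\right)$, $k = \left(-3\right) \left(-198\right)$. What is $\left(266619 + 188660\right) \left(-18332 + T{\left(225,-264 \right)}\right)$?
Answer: $-14205615358$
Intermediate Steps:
$k = 594$
$T{\left(u,a \right)} = \left(594 + a\right) \left(a + u\right)$ ($T{\left(u,a \right)} = \left(u + a\right) \left(a + 594\right) = \left(a + u\right) \left(594 + a\right) = \left(594 + a\right) \left(a + u\right)$)
$\left(266619 + 188660\right) \left(-18332 + T{\left(225,-264 \right)}\right) = \left(266619 + 188660\right) \left(-18332 + \left(\left(-264\right)^{2} + 594 \left(-264\right) + 594 \cdot 225 - 59400\right)\right) = 455279 \left(-18332 + \left(69696 - 156816 + 133650 - 59400\right)\right) = 455279 \left(-18332 - 12870\right) = 455279 \left(-31202\right) = -14205615358$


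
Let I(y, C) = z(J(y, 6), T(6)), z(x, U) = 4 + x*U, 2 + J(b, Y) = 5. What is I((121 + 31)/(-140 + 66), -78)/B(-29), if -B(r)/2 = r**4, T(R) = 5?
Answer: -19/1414562 ≈ -1.3432e-5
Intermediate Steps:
J(b, Y) = 3 (J(b, Y) = -2 + 5 = 3)
z(x, U) = 4 + U*x
B(r) = -2*r**4
I(y, C) = 19 (I(y, C) = 4 + 5*3 = 4 + 15 = 19)
I((121 + 31)/(-140 + 66), -78)/B(-29) = 19/((-2*(-29)**4)) = 19/((-2*707281)) = 19/(-1414562) = 19*(-1/1414562) = -19/1414562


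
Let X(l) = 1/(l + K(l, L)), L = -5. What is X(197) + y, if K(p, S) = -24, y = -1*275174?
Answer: -47605101/173 ≈ -2.7517e+5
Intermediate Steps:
y = -275174
X(l) = 1/(-24 + l) (X(l) = 1/(l - 24) = 1/(-24 + l))
X(197) + y = 1/(-24 + 197) - 275174 = 1/173 - 275174 = -47605101/173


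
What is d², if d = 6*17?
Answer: 10404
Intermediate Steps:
d = 102
d² = 102² = 10404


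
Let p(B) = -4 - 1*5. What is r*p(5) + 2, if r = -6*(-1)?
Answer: -52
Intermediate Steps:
p(B) = -9 (p(B) = -4 - 5 = -9)
r = 6
r*p(5) + 2 = 6*(-9) + 2 = -54 + 2 = -52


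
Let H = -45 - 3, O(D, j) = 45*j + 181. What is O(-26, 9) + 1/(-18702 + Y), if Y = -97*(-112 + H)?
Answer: 1864651/3182 ≈ 586.00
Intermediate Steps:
O(D, j) = 181 + 45*j
H = -48
Y = 15520 (Y = -97*(-112 - 48) = -97*(-160) = 15520)
O(-26, 9) + 1/(-18702 + Y) = (181 + 45*9) + 1/(-18702 + 15520) = (181 + 405) + 1/(-3182) = 586 - 1/3182 = 1864651/3182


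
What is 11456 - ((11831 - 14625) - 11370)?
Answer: 25620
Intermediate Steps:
11456 - ((11831 - 14625) - 11370) = 11456 - (-2794 - 11370) = 11456 - 1*(-14164) = 11456 + 14164 = 25620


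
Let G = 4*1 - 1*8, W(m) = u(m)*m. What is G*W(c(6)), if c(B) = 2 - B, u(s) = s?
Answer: -64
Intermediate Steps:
W(m) = m**2 (W(m) = m*m = m**2)
G = -4 (G = 4 - 8 = -4)
G*W(c(6)) = -4*(2 - 1*6)**2 = -4*(2 - 6)**2 = -4*(-4)**2 = -4*16 = -64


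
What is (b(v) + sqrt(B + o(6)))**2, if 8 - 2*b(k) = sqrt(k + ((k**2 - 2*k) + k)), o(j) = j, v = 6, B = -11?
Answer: (1 + I*sqrt(5))**2 ≈ -4.0 + 4.4721*I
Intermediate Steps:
b(k) = 4 - sqrt(k**2)/2 (b(k) = 4 - sqrt(k + ((k**2 - 2*k) + k))/2 = 4 - sqrt(k + (k**2 - k))/2 = 4 - sqrt(k**2)/2)
(b(v) + sqrt(B + o(6)))**2 = ((4 - sqrt(6**2)/2) + sqrt(-11 + 6))**2 = ((4 - sqrt(36)/2) + sqrt(-5))**2 = ((4 - 1/2*6) + I*sqrt(5))**2 = ((4 - 3) + I*sqrt(5))**2 = (1 + I*sqrt(5))**2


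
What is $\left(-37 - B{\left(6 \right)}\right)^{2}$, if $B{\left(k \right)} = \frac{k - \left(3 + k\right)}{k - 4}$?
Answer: $\frac{5041}{4} \approx 1260.3$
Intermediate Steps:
$B{\left(k \right)} = - \frac{3}{-4 + k}$
$\left(-37 - B{\left(6 \right)}\right)^{2} = \left(-37 - - \frac{3}{-4 + 6}\right)^{2} = \left(-37 - - \frac{3}{2}\right)^{2} = \left(-37 + \frac{3}{2}\right)^{2} = \left(- \frac{71}{2}\right)^{2} = \frac{5041}{4}$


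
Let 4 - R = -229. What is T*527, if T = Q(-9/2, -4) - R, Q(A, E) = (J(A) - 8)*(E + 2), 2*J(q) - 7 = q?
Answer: -231353/2 ≈ -1.1568e+5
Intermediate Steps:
R = 233 (R = 4 - 1*(-229) = 4 + 229 = 233)
J(q) = 7/2 + q/2
Q(A, E) = (2 + E)*(-9/2 + A/2) (Q(A, E) = ((7/2 + A/2) - 8)*(E + 2) = (-9/2 + A/2)*(2 + E) = (2 + E)*(-9/2 + A/2))
T = -439/2 (T = (-9 - 9/2 - 9/2*(-4) + (½)*(-9/2)*(-4)) - 1*233 = (-9 - 9*½ + 18 + (½)*(-9*½)*(-4)) - 233 = (-9 - 9/2 + 18 + (½)*(-9/2)*(-4)) - 233 = (-9 - 9/2 + 18 + 9) - 233 = 27/2 - 233 = -439/2 ≈ -219.50)
T*527 = -439/2*527 = -231353/2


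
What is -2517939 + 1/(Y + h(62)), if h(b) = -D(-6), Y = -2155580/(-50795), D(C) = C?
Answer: -1239002233571/492070 ≈ -2.5179e+6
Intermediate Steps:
Y = 431116/10159 (Y = -2155580*(-1/50795) = 431116/10159 ≈ 42.437)
h(b) = 6 (h(b) = -1*(-6) = 6)
-2517939 + 1/(Y + h(62)) = -2517939 + 1/(431116/10159 + 6) = -2517939 + 1/(492070/10159) = -2517939 + 10159/492070 = -1239002233571/492070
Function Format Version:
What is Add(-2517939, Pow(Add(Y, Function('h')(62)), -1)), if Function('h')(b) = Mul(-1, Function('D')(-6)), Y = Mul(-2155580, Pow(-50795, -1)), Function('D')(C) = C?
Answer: Rational(-1239002233571, 492070) ≈ -2.5179e+6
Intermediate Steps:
Y = Rational(431116, 10159) (Y = Mul(-2155580, Rational(-1, 50795)) = Rational(431116, 10159) ≈ 42.437)
Function('h')(b) = 6 (Function('h')(b) = Mul(-1, -6) = 6)
Add(-2517939, Pow(Add(Y, Function('h')(62)), -1)) = Add(-2517939, Pow(Add(Rational(431116, 10159), 6), -1)) = Add(-2517939, Pow(Rational(492070, 10159), -1)) = Add(-2517939, Rational(10159, 492070)) = Rational(-1239002233571, 492070)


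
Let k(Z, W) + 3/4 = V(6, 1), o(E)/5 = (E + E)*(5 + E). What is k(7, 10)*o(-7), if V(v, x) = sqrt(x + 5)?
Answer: -105 + 140*sqrt(6) ≈ 237.93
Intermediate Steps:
V(v, x) = sqrt(5 + x)
o(E) = 10*E*(5 + E) (o(E) = 5*((E + E)*(5 + E)) = 5*((2*E)*(5 + E)) = 5*(2*E*(5 + E)) = 10*E*(5 + E))
k(Z, W) = -3/4 + sqrt(6) (k(Z, W) = -3/4 + sqrt(5 + 1) = -3/4 + sqrt(6))
k(7, 10)*o(-7) = (-3/4 + sqrt(6))*(10*(-7)*(5 - 7)) = (-3/4 + sqrt(6))*(10*(-7)*(-2)) = (-3/4 + sqrt(6))*140 = -105 + 140*sqrt(6)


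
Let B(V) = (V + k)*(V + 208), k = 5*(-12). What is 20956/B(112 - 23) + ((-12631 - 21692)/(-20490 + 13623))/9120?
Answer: 48618810157/19978025760 ≈ 2.4336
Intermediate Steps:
k = -60
B(V) = (-60 + V)*(208 + V) (B(V) = (V - 60)*(V + 208) = (-60 + V)*(208 + V))
20956/B(112 - 23) + ((-12631 - 21692)/(-20490 + 13623))/9120 = 20956/(-12480 + (112 - 23)² + 148*(112 - 23)) + ((-12631 - 21692)/(-20490 + 13623))/9120 = 20956/(-12480 + 89² + 148*89) - 34323/(-6867)*(1/9120) = 20956/(-12480 + 7921 + 13172) - 34323*(-1/6867)*(1/9120) = 20956/8613 + (11441/2289)*(1/9120) = 20956*(1/8613) + 11441/20875680 = 20956/8613 + 11441/20875680 = 48618810157/19978025760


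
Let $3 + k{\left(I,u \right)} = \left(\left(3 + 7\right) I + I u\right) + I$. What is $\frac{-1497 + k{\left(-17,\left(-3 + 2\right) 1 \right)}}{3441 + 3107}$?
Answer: $- \frac{835}{3274} \approx -0.25504$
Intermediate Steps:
$k{\left(I,u \right)} = -3 + 11 I + I u$ ($k{\left(I,u \right)} = -3 + \left(\left(\left(3 + 7\right) I + I u\right) + I\right) = -3 + \left(\left(10 I + I u\right) + I\right) = -3 + \left(11 I + I u\right) = -3 + 11 I + I u$)
$\frac{-1497 + k{\left(-17,\left(-3 + 2\right) 1 \right)}}{3441 + 3107} = \frac{-1497 - \left(190 + 17 \left(-3 + 2\right) 1\right)}{3441 + 3107} = \frac{-1497 - \left(190 + 17 \left(-1\right) 1\right)}{6548} = \left(-1497 - 173\right) \frac{1}{6548} = \left(-1670\right) \frac{1}{6548} = - \frac{835}{3274}$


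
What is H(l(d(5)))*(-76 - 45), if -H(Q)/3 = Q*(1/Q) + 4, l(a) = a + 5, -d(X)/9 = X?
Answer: 1815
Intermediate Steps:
d(X) = -9*X
l(a) = 5 + a
H(Q) = -15 (H(Q) = -3*(Q*(1/Q) + 4) = -3*(Q/Q + 4) = -3*(1 + 4) = -3*5 = -15)
H(l(d(5)))*(-76 - 45) = -15*(-76 - 45) = -15*(-121) = 1815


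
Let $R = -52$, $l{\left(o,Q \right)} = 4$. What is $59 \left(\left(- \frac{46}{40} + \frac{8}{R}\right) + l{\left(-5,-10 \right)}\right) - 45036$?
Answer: $- \frac{11668001}{260} \approx -44877.0$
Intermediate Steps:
$59 \left(\left(- \frac{46}{40} + \frac{8}{R}\right) + l{\left(-5,-10 \right)}\right) - 45036 = 59 \left(\left(- \frac{46}{40} + \frac{8}{-52}\right) + 4\right) - 45036 = 59 \left(\left(\left(-46\right) \frac{1}{40} + 8 \left(- \frac{1}{52}\right)\right) + 4\right) - 45036 = 59 \left(\left(- \frac{23}{20} - \frac{2}{13}\right) + 4\right) - 45036 = 59 \left(- \frac{339}{260} + 4\right) - 45036 = 59 \cdot \frac{701}{260} - 45036 = \frac{41359}{260} - 45036 = - \frac{11668001}{260}$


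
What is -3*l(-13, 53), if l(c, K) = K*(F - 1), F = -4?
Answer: 795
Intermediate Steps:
l(c, K) = -5*K (l(c, K) = K*(-4 - 1) = K*(-5) = -5*K)
-3*l(-13, 53) = -(-15)*53 = -3*(-265) = 795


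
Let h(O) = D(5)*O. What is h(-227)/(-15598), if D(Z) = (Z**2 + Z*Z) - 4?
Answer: 5221/7799 ≈ 0.66945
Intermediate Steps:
D(Z) = -4 + 2*Z**2 (D(Z) = (Z**2 + Z**2) - 4 = 2*Z**2 - 4 = -4 + 2*Z**2)
h(O) = 46*O (h(O) = (-4 + 2*5**2)*O = (-4 + 2*25)*O = (-4 + 50)*O = 46*O)
h(-227)/(-15598) = (46*(-227))/(-15598) = -10442*(-1/15598) = 5221/7799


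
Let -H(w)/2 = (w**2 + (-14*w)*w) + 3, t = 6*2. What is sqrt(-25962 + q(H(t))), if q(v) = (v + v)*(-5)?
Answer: 9*I*sqrt(782) ≈ 251.68*I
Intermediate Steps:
t = 12
H(w) = -6 + 26*w**2 (H(w) = -2*((w**2 + (-14*w)*w) + 3) = -2*((w**2 - 14*w**2) + 3) = -2*(-13*w**2 + 3) = -2*(3 - 13*w**2) = -6 + 26*w**2)
q(v) = -10*v (q(v) = (2*v)*(-5) = -10*v)
sqrt(-25962 + q(H(t))) = sqrt(-25962 - 10*(-6 + 26*12**2)) = sqrt(-25962 - 10*(-6 + 26*144)) = sqrt(-25962 - 10*(-6 + 3744)) = sqrt(-25962 - 10*3738) = sqrt(-25962 - 37380) = sqrt(-63342) = 9*I*sqrt(782)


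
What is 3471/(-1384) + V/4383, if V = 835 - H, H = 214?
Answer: -1594881/674008 ≈ -2.3663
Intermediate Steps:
V = 621 (V = 835 - 1*214 = 835 - 214 = 621)
3471/(-1384) + V/4383 = 3471/(-1384) + 621/4383 = 3471*(-1/1384) + 621*(1/4383) = -3471/1384 + 69/487 = -1594881/674008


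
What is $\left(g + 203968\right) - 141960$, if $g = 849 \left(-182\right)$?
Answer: $-92510$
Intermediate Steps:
$g = -154518$
$\left(g + 203968\right) - 141960 = \left(-154518 + 203968\right) - 141960 = 49450 - 141960 = -92510$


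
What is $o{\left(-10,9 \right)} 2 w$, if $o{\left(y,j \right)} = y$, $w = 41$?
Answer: $-820$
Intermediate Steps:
$o{\left(-10,9 \right)} 2 w = \left(-10\right) 2 \cdot 41 = \left(-20\right) 41 = -820$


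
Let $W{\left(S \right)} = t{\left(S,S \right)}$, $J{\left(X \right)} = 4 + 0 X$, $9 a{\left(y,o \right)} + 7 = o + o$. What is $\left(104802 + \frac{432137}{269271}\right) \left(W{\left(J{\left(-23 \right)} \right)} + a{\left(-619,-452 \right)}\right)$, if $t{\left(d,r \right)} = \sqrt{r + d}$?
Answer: $- \frac{25708940617369}{2423439} + \frac{56441142958 \sqrt{2}}{269271} \approx -1.0312 \cdot 10^{7}$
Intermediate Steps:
$a{\left(y,o \right)} = - \frac{7}{9} + \frac{2 o}{9}$ ($a{\left(y,o \right)} = - \frac{7}{9} + \frac{o + o}{9} = - \frac{7}{9} + \frac{2 o}{9}$)
$t{\left(d,r \right)} = \sqrt{d + r}$
$J{\left(X \right)} = 4$ ($J{\left(X \right)} = 4 + 0 = 4$)
$W{\left(S \right)} = \sqrt{2} \sqrt{S}$ ($W{\left(S \right)} = \sqrt{S + S} = \sqrt{2 S} = \sqrt{2} \sqrt{S}$)
$\left(104802 + \frac{432137}{269271}\right) \left(W{\left(J{\left(-23 \right)} \right)} + a{\left(-619,-452 \right)}\right) = \left(104802 + \frac{432137}{269271}\right) \left(\sqrt{2} \sqrt{4} + \left(- \frac{7}{9} + \frac{2}{9} \left(-452\right)\right)\right) = \left(104802 + 432137 \cdot \frac{1}{269271}\right) \left(\sqrt{2} \cdot 2 - \frac{911}{9}\right) = \left(104802 + \frac{432137}{269271}\right) \left(2 \sqrt{2} - \frac{911}{9}\right) = \frac{28220571479 \left(- \frac{911}{9} + 2 \sqrt{2}\right)}{269271} = - \frac{25708940617369}{2423439} + \frac{56441142958 \sqrt{2}}{269271}$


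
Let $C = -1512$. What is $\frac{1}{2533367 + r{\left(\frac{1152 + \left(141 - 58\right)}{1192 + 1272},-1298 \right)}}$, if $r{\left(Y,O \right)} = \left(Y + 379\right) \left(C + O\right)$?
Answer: $\frac{1232}{1807305289} \approx 6.8168 \cdot 10^{-7}$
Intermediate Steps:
$r{\left(Y,O \right)} = \left(-1512 + O\right) \left(379 + Y\right)$ ($r{\left(Y,O \right)} = \left(Y + 379\right) \left(-1512 + O\right) = \left(379 + Y\right) \left(-1512 + O\right) = \left(-1512 + O\right) \left(379 + Y\right)$)
$\frac{1}{2533367 + r{\left(\frac{1152 + \left(141 - 58\right)}{1192 + 1272},-1298 \right)}} = \frac{1}{2533367 - \left(1064990 + \frac{2810 \left(1152 + \left(141 - 58\right)\right)}{1192 + 1272}\right)} = \frac{1}{2533367 - \left(1064990 + \frac{2810 \left(1152 + \left(141 - 58\right)\right)}{2464}\right)} = \frac{1}{2533367 - \left(1064990 + 2810 \left(1152 + 83\right) \frac{1}{2464}\right)} = \frac{1}{2533367 - \left(1064990 + 2810 \cdot 1235 \cdot \frac{1}{2464}\right)} = \frac{1}{2533367 - \frac{1313802855}{1232}} = \frac{1}{\frac{1807305289}{1232}} = \frac{1232}{1807305289}$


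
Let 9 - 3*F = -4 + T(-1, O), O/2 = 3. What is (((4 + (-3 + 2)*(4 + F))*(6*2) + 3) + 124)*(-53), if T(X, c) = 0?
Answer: -3975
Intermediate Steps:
O = 6 (O = 2*3 = 6)
F = 13/3 (F = 3 - (-4 + 0)/3 = 3 - ⅓*(-4) = 3 + 4/3 = 13/3 ≈ 4.3333)
(((4 + (-3 + 2)*(4 + F))*(6*2) + 3) + 124)*(-53) = (((4 + (-3 + 2)*(4 + 13/3))*(6*2) + 3) + 124)*(-53) = (((4 - 1*25/3)*12 + 3) + 124)*(-53) = (((4 - 25/3)*12 + 3) + 124)*(-53) = ((-13/3*12 + 3) + 124)*(-53) = ((-52 + 3) + 124)*(-53) = (-49 + 124)*(-53) = 75*(-53) = -3975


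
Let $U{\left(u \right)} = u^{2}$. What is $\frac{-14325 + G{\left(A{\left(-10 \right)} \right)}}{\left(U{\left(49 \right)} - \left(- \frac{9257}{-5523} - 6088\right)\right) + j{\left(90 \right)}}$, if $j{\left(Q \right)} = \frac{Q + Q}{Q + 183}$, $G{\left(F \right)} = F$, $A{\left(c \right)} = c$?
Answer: $- \frac{205847733}{121885742} \approx -1.6889$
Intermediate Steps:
$j{\left(Q \right)} = \frac{2 Q}{183 + Q}$
$\frac{-14325 + G{\left(A{\left(-10 \right)} \right)}}{\left(U{\left(49 \right)} - \left(- \frac{9257}{-5523} - 6088\right)\right) + j{\left(90 \right)}} = \frac{-14325 - 10}{\left(49^{2} - \left(- \frac{9257}{-5523} - 6088\right)\right) + 2 \cdot 90 \frac{1}{183 + 90}} = - \frac{14335}{\left(2401 - \left(\left(-9257\right) \left(- \frac{1}{5523}\right) - 6088\right)\right) + 2 \cdot 90 \cdot \frac{1}{273}} = - \frac{14335}{\left(2401 - \left(\frac{9257}{5523} - 6088\right)\right) + 2 \cdot 90 \cdot \frac{1}{273}} = - \frac{14335}{\left(2401 - - \frac{33614767}{5523}\right) + \frac{60}{91}} = - \frac{14335}{\left(2401 + \frac{33614767}{5523}\right) + \frac{60}{91}} = - \frac{14335}{\frac{46875490}{5523} + \frac{60}{91}} = - \frac{14335}{\frac{609428710}{71799}} = \left(-14335\right) \frac{71799}{609428710} = - \frac{205847733}{121885742}$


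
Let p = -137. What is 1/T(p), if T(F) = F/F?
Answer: 1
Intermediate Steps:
T(F) = 1
1/T(p) = 1/1 = 1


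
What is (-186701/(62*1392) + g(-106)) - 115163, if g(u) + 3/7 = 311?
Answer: -69386874875/604128 ≈ -1.1485e+5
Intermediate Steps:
g(u) = 2174/7 (g(u) = -3/7 + 311 = 2174/7)
(-186701/(62*1392) + g(-106)) - 115163 = (-186701/(62*1392) + 2174/7) - 115163 = (-186701/86304 + 2174/7) - 115163 = 186317989/604128 - 115163 = -69386874875/604128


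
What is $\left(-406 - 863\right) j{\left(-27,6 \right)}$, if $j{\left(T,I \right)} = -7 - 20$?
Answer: $34263$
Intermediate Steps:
$j{\left(T,I \right)} = -27$ ($j{\left(T,I \right)} = -7 - 20 = -27$)
$\left(-406 - 863\right) j{\left(-27,6 \right)} = \left(-406 - 863\right) \left(-27\right) = \left(-1269\right) \left(-27\right) = 34263$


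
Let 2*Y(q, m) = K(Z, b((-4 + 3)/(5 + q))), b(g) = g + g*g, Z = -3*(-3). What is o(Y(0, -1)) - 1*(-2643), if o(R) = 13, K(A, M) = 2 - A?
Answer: 2656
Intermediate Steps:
Z = 9
b(g) = g + g**2
Y(q, m) = -7/2 (Y(q, m) = (2 - 1*9)/2 = (2 - 9)/2 = (1/2)*(-7) = -7/2)
o(Y(0, -1)) - 1*(-2643) = 13 - 1*(-2643) = 13 + 2643 = 2656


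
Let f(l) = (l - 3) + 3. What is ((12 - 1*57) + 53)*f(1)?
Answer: 8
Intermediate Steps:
f(l) = l (f(l) = (-3 + l) + 3 = l)
((12 - 1*57) + 53)*f(1) = ((12 - 1*57) + 53)*1 = ((12 - 57) + 53)*1 = (-45 + 53)*1 = 8*1 = 8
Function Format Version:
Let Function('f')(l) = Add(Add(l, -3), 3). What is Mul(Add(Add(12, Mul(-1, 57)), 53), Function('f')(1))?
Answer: 8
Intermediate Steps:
Function('f')(l) = l (Function('f')(l) = Add(Add(-3, l), 3) = l)
Mul(Add(Add(12, Mul(-1, 57)), 53), Function('f')(1)) = Mul(Add(Add(12, Mul(-1, 57)), 53), 1) = Mul(Add(Add(12, -57), 53), 1) = Mul(Add(-45, 53), 1) = Mul(8, 1) = 8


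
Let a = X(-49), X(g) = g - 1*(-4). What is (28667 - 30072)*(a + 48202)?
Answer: -67660585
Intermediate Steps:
X(g) = 4 + g (X(g) = g + 4 = 4 + g)
a = -45 (a = 4 - 49 = -45)
(28667 - 30072)*(a + 48202) = (28667 - 30072)*(-45 + 48202) = -1405*48157 = -67660585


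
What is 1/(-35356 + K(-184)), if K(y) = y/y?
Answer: -1/35355 ≈ -2.8285e-5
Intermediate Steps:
K(y) = 1
1/(-35356 + K(-184)) = 1/(-35356 + 1) = 1/(-35355) = -1/35355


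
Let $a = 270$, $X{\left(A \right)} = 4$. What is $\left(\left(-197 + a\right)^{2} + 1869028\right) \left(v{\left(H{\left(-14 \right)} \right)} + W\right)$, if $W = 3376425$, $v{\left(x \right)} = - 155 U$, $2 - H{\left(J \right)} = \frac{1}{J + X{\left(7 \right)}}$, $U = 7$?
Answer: $6326592156380$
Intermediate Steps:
$H{\left(J \right)} = 2 - \frac{1}{4 + J}$ ($H{\left(J \right)} = 2 - \frac{1}{J + 4} = 2 - \frac{1}{4 + J}$)
$v{\left(x \right)} = -1085$ ($v{\left(x \right)} = \left(-155\right) 7 = -1085$)
$\left(\left(-197 + a\right)^{2} + 1869028\right) \left(v{\left(H{\left(-14 \right)} \right)} + W\right) = \left(\left(-197 + 270\right)^{2} + 1869028\right) \left(-1085 + 3376425\right) = \left(73^{2} + 1869028\right) 3375340 = \left(5329 + 1869028\right) 3375340 = 1874357 \cdot 3375340 = 6326592156380$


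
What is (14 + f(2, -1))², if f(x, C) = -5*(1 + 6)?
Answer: 441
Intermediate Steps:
f(x, C) = -35 (f(x, C) = -5*7 = -35)
(14 + f(2, -1))² = (14 - 35)² = (-21)² = 441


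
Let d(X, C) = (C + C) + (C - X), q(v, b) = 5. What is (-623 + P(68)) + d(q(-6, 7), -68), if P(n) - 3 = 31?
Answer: -798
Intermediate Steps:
P(n) = 34 (P(n) = 3 + 31 = 34)
d(X, C) = -X + 3*C (d(X, C) = 2*C + (C - X) = -X + 3*C)
(-623 + P(68)) + d(q(-6, 7), -68) = (-623 + 34) + (-1*5 + 3*(-68)) = -589 + (-5 - 204) = -589 - 209 = -798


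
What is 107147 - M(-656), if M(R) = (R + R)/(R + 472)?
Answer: 2464217/23 ≈ 1.0714e+5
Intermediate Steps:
M(R) = 2*R/(472 + R) (M(R) = (2*R)/(472 + R) = 2*R/(472 + R))
107147 - M(-656) = 107147 - 2*(-656)/(472 - 656) = 107147 - 2*(-656)/(-184) = 107147 - 2*(-656)*(-1)/184 = 107147 - 1*164/23 = 107147 - 164/23 = 2464217/23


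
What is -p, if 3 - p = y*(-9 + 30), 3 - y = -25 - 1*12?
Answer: 837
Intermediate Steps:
y = 40 (y = 3 - (-25 - 1*12) = 3 - (-25 - 12) = 3 - 1*(-37) = 3 + 37 = 40)
p = -837 (p = 3 - 40*(-9 + 30) = 3 - 40*21 = 3 - 1*840 = 3 - 840 = -837)
-p = -1*(-837) = 837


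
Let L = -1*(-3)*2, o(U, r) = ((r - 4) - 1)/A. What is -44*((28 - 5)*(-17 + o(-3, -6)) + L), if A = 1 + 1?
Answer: 22506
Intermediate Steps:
A = 2
o(U, r) = -5/2 + r/2 (o(U, r) = ((r - 4) - 1)/2 = ((-4 + r) - 1)*(1/2) = (-5 + r)*(1/2) = -5/2 + r/2)
L = 6 (L = 3*2 = 6)
-44*((28 - 5)*(-17 + o(-3, -6)) + L) = -44*((28 - 5)*(-17 + (-5/2 + (1/2)*(-6))) + 6) = -44*(23*(-17 + (-5/2 - 3)) + 6) = -44*(23*(-17 - 11/2) + 6) = -44*(23*(-45/2) + 6) = -44*(-1035/2 + 6) = -44*(-1023/2) = 22506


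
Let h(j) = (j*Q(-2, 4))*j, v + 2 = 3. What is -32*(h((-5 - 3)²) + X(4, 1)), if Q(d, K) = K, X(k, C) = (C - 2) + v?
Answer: -524288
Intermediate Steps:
v = 1 (v = -2 + 3 = 1)
X(k, C) = -1 + C (X(k, C) = (C - 2) + 1 = (-2 + C) + 1 = -1 + C)
h(j) = 4*j² (h(j) = (j*4)*j = (4*j)*j = 4*j²)
-32*(h((-5 - 3)²) + X(4, 1)) = -32*(4*((-5 - 3)²)² + (-1 + 1)) = -32*(4*((-8)²)² + 0) = -32*(4*64² + 0) = -32*(4*4096 + 0) = -32*(16384 + 0) = -32*16384 = -524288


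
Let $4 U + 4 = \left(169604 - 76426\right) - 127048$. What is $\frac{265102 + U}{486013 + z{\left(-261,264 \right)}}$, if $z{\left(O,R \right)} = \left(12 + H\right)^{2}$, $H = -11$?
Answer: $\frac{513267}{972028} \approx 0.52804$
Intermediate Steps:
$z{\left(O,R \right)} = 1$ ($z{\left(O,R \right)} = \left(12 - 11\right)^{2} = 1^{2} = 1$)
$U = - \frac{16937}{2}$ ($U = -1 + \frac{\left(169604 - 76426\right) - 127048}{4} = -1 + \frac{93178 - 127048}{4} = -1 + \frac{1}{4} \left(-33870\right) = -1 - \frac{16935}{2} = - \frac{16937}{2} \approx -8468.5$)
$\frac{265102 + U}{486013 + z{\left(-261,264 \right)}} = \frac{265102 - \frac{16937}{2}}{486013 + 1} = \frac{513267}{2 \cdot 486014} = \frac{513267}{2} \cdot \frac{1}{486014} = \frac{513267}{972028}$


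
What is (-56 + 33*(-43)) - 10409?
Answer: -11884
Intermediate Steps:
(-56 + 33*(-43)) - 10409 = (-56 - 1419) - 10409 = -1475 - 10409 = -11884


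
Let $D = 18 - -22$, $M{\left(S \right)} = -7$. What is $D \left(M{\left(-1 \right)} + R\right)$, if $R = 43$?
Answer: $1440$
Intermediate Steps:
$D = 40$ ($D = 18 + 22 = 40$)
$D \left(M{\left(-1 \right)} + R\right) = 40 \left(-7 + 43\right) = 40 \cdot 36 = 1440$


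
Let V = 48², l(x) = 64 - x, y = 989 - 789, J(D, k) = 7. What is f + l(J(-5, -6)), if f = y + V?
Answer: 2561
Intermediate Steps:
y = 200
V = 2304
f = 2504 (f = 200 + 2304 = 2504)
f + l(J(-5, -6)) = 2504 + (64 - 1*7) = 2504 + (64 - 7) = 2504 + 57 = 2561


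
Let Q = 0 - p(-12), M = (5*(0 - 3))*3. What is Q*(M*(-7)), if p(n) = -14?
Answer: 4410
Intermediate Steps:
M = -45 (M = (5*(-3))*3 = -15*3 = -45)
Q = 14 (Q = 0 - 1*(-14) = 0 + 14 = 14)
Q*(M*(-7)) = 14*(-45*(-7)) = 14*315 = 4410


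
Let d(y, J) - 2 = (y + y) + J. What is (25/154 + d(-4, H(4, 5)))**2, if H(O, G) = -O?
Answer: 2295225/23716 ≈ 96.780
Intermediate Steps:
d(y, J) = 2 + J + 2*y (d(y, J) = 2 + ((y + y) + J) = 2 + (2*y + J) = 2 + (J + 2*y) = 2 + J + 2*y)
(25/154 + d(-4, H(4, 5)))**2 = (25/154 + (2 - 1*4 + 2*(-4)))**2 = (25*(1/154) + (2 - 4 - 8))**2 = (25/154 - 10)**2 = (-1515/154)**2 = 2295225/23716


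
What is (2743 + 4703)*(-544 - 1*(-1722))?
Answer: 8771388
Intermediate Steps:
(2743 + 4703)*(-544 - 1*(-1722)) = 7446*(-544 + 1722) = 7446*1178 = 8771388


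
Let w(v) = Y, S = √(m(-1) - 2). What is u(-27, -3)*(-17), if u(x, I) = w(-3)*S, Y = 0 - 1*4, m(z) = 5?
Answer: 68*√3 ≈ 117.78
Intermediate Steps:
S = √3 (S = √(5 - 2) = √3 ≈ 1.7320)
Y = -4 (Y = 0 - 4 = -4)
w(v) = -4
u(x, I) = -4*√3
u(-27, -3)*(-17) = -4*√3*(-17) = 68*√3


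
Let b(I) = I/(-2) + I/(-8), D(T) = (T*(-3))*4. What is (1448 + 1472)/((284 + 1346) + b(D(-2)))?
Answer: 584/323 ≈ 1.8081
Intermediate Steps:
D(T) = -12*T (D(T) = -3*T*4 = -12*T)
b(I) = -5*I/8 (b(I) = I*(-½) + I*(-⅛) = -I/2 - I/8 = -5*I/8)
(1448 + 1472)/((284 + 1346) + b(D(-2))) = (1448 + 1472)/((284 + 1346) - (-15)*(-2)/2) = 2920/(1630 - 5/8*24) = 2920/(1630 - 15) = 2920/1615 = 2920*(1/1615) = 584/323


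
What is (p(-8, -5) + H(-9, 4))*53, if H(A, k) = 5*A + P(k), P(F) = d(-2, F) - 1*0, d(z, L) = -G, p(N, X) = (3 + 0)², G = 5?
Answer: -2173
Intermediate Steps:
p(N, X) = 9 (p(N, X) = 3² = 9)
d(z, L) = -5 (d(z, L) = -1*5 = -5)
P(F) = -5 (P(F) = -5 - 1*0 = -5 + 0 = -5)
H(A, k) = -5 + 5*A (H(A, k) = 5*A - 5 = -5 + 5*A)
(p(-8, -5) + H(-9, 4))*53 = (9 + (-5 + 5*(-9)))*53 = (9 + (-5 - 45))*53 = (9 - 50)*53 = -41*53 = -2173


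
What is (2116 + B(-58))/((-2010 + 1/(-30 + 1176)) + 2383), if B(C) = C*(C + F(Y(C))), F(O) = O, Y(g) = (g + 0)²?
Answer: -217318272/427459 ≈ -508.40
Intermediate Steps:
Y(g) = g²
B(C) = C*(C + C²)
(2116 + B(-58))/((-2010 + 1/(-30 + 1176)) + 2383) = (2116 + (-58)²*(1 - 58))/((-2010 + 1/(-30 + 1176)) + 2383) = (2116 + 3364*(-57))/((-2010 + 1/1146) + 2383) = (2116 - 191748)/((-2010 + 1/1146) + 2383) = -189632/(-2303459/1146 + 2383) = -189632/427459/1146 = -189632*1146/427459 = -217318272/427459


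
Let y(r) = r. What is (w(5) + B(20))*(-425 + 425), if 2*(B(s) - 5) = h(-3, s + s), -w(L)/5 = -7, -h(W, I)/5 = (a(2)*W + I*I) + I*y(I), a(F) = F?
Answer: 0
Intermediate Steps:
h(W, I) = -10*W - 10*I² (h(W, I) = -5*((2*W + I*I) + I*I) = -5*((2*W + I²) + I²) = -5*((I² + 2*W) + I²) = -5*(2*W + 2*I²) = -10*W - 10*I²)
w(L) = 35 (w(L) = -5*(-7) = 35)
B(s) = 20 - 20*s² (B(s) = 5 + (-10*(-3) - 10*(s + s)²)/2 = 5 + (30 - 10*4*s²)/2 = 5 + (30 - 40*s²)/2 = 5 + (15 - 20*s²) = 20 - 20*s²)
(w(5) + B(20))*(-425 + 425) = (35 + (20 - 20*20²))*(-425 + 425) = (35 + (20 - 20*400))*0 = (35 + (20 - 8000))*0 = (35 - 7980)*0 = -7945*0 = 0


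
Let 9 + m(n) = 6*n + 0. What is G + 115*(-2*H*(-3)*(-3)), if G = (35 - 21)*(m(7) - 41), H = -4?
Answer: 8168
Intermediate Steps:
m(n) = -9 + 6*n (m(n) = -9 + (6*n + 0) = -9 + 6*n)
G = -112 (G = (35 - 21)*((-9 + 6*7) - 41) = 14*((-9 + 42) - 41) = 14*(33 - 41) = 14*(-8) = -112)
G + 115*(-2*H*(-3)*(-3)) = -112 + 115*(-2*(-4*(-3))*(-3)) = -112 + 115*(-24*(-3)) = -112 + 115*(-2*(-36)) = -112 + 115*72 = -112 + 8280 = 8168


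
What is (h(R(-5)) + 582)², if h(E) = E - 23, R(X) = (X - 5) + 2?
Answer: 303601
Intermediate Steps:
R(X) = -3 + X (R(X) = (-5 + X) + 2 = -3 + X)
h(E) = -23 + E
(h(R(-5)) + 582)² = ((-23 + (-3 - 5)) + 582)² = ((-23 - 8) + 582)² = (-31 + 582)² = 551² = 303601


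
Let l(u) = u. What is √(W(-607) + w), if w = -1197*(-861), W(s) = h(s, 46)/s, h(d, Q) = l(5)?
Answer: √379729799998/607 ≈ 1015.2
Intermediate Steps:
h(d, Q) = 5
W(s) = 5/s
w = 1030617
√(W(-607) + w) = √(5/(-607) + 1030617) = √(5*(-1/607) + 1030617) = √(-5/607 + 1030617) = √(625584514/607) = √379729799998/607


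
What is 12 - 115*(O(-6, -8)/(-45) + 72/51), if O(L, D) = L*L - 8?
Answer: -12056/153 ≈ -78.797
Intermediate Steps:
O(L, D) = -8 + L² (O(L, D) = L² - 8 = -8 + L²)
12 - 115*(O(-6, -8)/(-45) + 72/51) = 12 - 115*((-8 + (-6)²)/(-45) + 72/51) = 12 - 115*((-8 + 36)*(-1/45) + 72*(1/51)) = 12 - 115*(28*(-1/45) + 24/17) = 12 - 115*(-28/45 + 24/17) = 12 - 115*604/765 = 12 - 13892/153 = -12056/153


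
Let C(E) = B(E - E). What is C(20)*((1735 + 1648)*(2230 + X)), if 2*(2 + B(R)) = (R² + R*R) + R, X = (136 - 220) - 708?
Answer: -9729508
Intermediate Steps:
X = -792 (X = -84 - 708 = -792)
B(R) = -2 + R² + R/2 (B(R) = -2 + ((R² + R*R) + R)/2 = -2 + ((R² + R²) + R)/2 = -2 + (2*R² + R)/2 = -2 + (R + 2*R²)/2 = -2 + (R² + R/2) = -2 + R² + R/2)
C(E) = -2 (C(E) = -2 + (E - E)² + (E - E)/2 = -2 + 0² + (½)*0 = -2 + 0 + 0 = -2)
C(20)*((1735 + 1648)*(2230 + X)) = -2*(1735 + 1648)*(2230 - 792) = -6766*1438 = -2*4864754 = -9729508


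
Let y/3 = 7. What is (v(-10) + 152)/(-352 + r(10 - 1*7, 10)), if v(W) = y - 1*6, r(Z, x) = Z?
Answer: -167/349 ≈ -0.47851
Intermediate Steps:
y = 21 (y = 3*7 = 21)
v(W) = 15 (v(W) = 21 - 1*6 = 21 - 6 = 15)
(v(-10) + 152)/(-352 + r(10 - 1*7, 10)) = (15 + 152)/(-352 + (10 - 1*7)) = 167/(-352 + (10 - 7)) = 167/(-352 + 3) = 167/(-349) = 167*(-1/349) = -167/349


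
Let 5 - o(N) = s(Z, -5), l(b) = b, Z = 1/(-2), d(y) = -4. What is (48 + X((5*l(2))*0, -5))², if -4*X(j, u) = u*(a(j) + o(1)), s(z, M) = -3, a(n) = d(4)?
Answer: 2809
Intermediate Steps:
Z = -½ ≈ -0.50000
a(n) = -4
o(N) = 8 (o(N) = 5 - 1*(-3) = 5 + 3 = 8)
X(j, u) = -u (X(j, u) = -u*(-4 + 8)/4 = -u*4/4 = -u)
(48 + X((5*l(2))*0, -5))² = (48 - 1*(-5))² = (48 + 5)² = 53² = 2809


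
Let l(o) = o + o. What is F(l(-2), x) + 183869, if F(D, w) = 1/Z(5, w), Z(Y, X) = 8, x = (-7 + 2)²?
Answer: 1470953/8 ≈ 1.8387e+5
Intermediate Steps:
x = 25 (x = (-5)² = 25)
l(o) = 2*o
F(D, w) = ⅛ (F(D, w) = 1/8 = ⅛)
F(l(-2), x) + 183869 = ⅛ + 183869 = 1470953/8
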